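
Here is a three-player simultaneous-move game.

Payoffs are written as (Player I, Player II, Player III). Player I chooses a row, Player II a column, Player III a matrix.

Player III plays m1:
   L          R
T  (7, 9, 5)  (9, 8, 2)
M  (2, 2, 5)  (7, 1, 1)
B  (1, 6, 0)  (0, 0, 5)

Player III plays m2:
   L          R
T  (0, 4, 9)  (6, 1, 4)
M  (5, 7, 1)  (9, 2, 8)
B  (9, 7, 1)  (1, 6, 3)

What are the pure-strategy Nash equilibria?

(B, L, m2)

For each strategy profile, look for a profitable unilateral deviation.
(T, L, m1): Player III can switch to m2 (5 → 9). Not NE.
(T, L, m2): Player I can switch to M (0 → 5). Not NE.
(T, R, m1): Player II can switch to L (8 → 9). Not NE.
(T, R, m2): Player I can switch to M (6 → 9). Not NE.
(M, L, m1): Player I can switch to T (2 → 7). Not NE.
(M, L, m2): Player I can switch to B (5 → 9). Not NE.
(M, R, m1): Player I can switch to T (7 → 9). Not NE.
(M, R, m2): Player II can switch to L (2 → 7). Not NE.
(B, L, m1): Player I can switch to T (1 → 7). Not NE.
(B, L, m2): Player I gets 9, best alternative 5; Player II gets 7, best alternative 6; Player III gets 1, best alternative 0. No profitable deviation — NE.
(B, R, m1): Player I can switch to T (0 → 9). Not NE.
(B, R, m2): Player I can switch to T (1 → 6). Not NE.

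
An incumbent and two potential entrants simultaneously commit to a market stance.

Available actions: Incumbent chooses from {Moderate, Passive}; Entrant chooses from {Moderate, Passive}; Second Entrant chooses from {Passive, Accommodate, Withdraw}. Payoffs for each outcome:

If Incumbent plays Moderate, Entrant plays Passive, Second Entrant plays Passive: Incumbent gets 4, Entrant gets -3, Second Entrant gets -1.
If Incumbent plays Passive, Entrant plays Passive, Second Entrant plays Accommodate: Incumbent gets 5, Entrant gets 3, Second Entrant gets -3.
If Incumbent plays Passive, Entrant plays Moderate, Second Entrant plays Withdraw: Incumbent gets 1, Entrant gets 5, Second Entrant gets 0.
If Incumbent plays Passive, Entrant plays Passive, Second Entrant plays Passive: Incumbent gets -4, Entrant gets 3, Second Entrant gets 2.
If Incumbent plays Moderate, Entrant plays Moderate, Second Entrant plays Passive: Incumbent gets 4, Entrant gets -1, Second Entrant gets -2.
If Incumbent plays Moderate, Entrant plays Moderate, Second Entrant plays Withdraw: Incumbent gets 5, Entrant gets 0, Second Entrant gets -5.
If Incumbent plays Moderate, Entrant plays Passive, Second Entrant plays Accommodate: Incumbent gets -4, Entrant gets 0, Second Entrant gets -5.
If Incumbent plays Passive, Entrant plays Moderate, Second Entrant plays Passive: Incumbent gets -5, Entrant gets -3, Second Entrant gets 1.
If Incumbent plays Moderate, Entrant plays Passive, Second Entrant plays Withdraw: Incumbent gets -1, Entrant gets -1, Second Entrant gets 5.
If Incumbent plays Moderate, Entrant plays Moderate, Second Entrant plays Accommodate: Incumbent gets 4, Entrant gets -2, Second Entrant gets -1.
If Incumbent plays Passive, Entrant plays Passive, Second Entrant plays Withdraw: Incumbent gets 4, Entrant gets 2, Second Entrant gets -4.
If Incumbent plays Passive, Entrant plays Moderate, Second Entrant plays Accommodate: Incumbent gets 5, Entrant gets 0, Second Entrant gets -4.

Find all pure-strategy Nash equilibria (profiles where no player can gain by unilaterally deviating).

(Moderate, Moderate, Passive): Second Entrant can switch to Accommodate (-2 → -1). Not NE.
(Moderate, Moderate, Accommodate): Incumbent can switch to Passive (4 → 5). Not NE.
(Moderate, Moderate, Withdraw): Second Entrant can switch to Passive (-5 → -2). Not NE.
(Moderate, Passive, Passive): Entrant can switch to Moderate (-3 → -1). Not NE.
(Moderate, Passive, Accommodate): Incumbent can switch to Passive (-4 → 5). Not NE.
(Moderate, Passive, Withdraw): Incumbent can switch to Passive (-1 → 4). Not NE.
(Passive, Moderate, Passive): Incumbent can switch to Moderate (-5 → 4). Not NE.
(Passive, Moderate, Accommodate): Entrant can switch to Passive (0 → 3). Not NE.
(Passive, Moderate, Withdraw): Incumbent can switch to Moderate (1 → 5). Not NE.
(Passive, Passive, Passive): Incumbent can switch to Moderate (-4 → 4). Not NE.
(Passive, Passive, Accommodate): Second Entrant can switch to Passive (-3 → 2). Not NE.
(Passive, Passive, Withdraw): Entrant can switch to Moderate (2 → 5). Not NE.

No pure-strategy Nash equilibrium.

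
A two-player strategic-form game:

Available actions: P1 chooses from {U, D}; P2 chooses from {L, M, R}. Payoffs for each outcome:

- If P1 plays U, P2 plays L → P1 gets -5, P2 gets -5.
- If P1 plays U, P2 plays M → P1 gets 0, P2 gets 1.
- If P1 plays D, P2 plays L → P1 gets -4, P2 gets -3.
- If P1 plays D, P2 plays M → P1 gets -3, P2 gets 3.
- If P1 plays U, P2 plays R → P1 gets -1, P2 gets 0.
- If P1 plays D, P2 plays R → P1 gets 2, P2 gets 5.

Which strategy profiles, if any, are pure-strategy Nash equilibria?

The pure Nash equilibria are (U, M), (D, R).

(U, L): P1 can switch to D (-5 → -4). Not NE.
(U, M): P1 gets 0, best alternative -3; P2 gets 1, best alternative 0. No profitable deviation — NE.
(U, R): P1 can switch to D (-1 → 2). Not NE.
(D, L): P2 can switch to M (-3 → 3). Not NE.
(D, M): P1 can switch to U (-3 → 0). Not NE.
(D, R): P1 gets 2, best alternative -1; P2 gets 5, best alternative 3. No profitable deviation — NE.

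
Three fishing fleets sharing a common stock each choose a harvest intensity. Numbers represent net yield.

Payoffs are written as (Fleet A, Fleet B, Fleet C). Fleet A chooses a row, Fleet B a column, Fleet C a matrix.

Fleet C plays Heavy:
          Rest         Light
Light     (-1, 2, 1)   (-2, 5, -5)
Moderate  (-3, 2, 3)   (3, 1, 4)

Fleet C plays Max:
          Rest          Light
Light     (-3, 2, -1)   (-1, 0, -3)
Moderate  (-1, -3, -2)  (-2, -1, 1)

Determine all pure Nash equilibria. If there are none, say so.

none

Fleet A against (Rest, Heavy): payoffs -1, -3 → best response Light.
Fleet A against (Rest, Max): payoffs -3, -1 → best response Moderate.
Fleet A against (Light, Heavy): payoffs -2, 3 → best response Moderate.
Fleet A against (Light, Max): payoffs -1, -2 → best response Light.
Fleet B against (Light, Heavy): payoffs 2, 5 → best response Light.
Fleet B against (Light, Max): payoffs 2, 0 → best response Rest.
Fleet B against (Moderate, Heavy): payoffs 2, 1 → best response Rest.
Fleet B against (Moderate, Max): payoffs -3, -1 → best response Light.
Fleet C against (Light, Rest): payoffs 1, -1 → best response Heavy.
Fleet C against (Light, Light): payoffs -5, -3 → best response Max.
Fleet C against (Moderate, Rest): payoffs 3, -2 → best response Heavy.
Fleet C against (Moderate, Light): payoffs 4, 1 → best response Heavy.
No profile is a mutual best response for all players.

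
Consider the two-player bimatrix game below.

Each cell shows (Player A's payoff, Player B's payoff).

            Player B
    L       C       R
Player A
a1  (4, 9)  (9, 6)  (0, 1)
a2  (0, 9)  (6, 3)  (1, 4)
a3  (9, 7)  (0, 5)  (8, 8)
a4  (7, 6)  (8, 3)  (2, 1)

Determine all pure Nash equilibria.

Pure NE: (a3, R)

Player A against L: payoffs 4, 0, 9, 7 → best response a3.
Player A against C: payoffs 9, 6, 0, 8 → best response a1.
Player A against R: payoffs 0, 1, 8, 2 → best response a3.
Player B against a1: payoffs 9, 6, 1 → best response L.
Player B against a2: payoffs 9, 3, 4 → best response L.
Player B against a3: payoffs 7, 5, 8 → best response R.
Player B against a4: payoffs 6, 3, 1 → best response L.
Mutual best responses: (a3, R).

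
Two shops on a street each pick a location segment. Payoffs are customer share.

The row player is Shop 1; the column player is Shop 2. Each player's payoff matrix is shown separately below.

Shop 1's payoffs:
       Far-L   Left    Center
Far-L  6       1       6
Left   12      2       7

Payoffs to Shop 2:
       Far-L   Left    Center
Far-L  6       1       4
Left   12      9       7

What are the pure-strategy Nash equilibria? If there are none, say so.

The unique pure-strategy Nash equilibrium is (Left, Far-L).

For each player, find the best response to each opponent profile; mutual best responses are the pure NE.
Shop 1 against Far-L: payoffs 6, 12 → best response Left.
Shop 1 against Left: payoffs 1, 2 → best response Left.
Shop 1 against Center: payoffs 6, 7 → best response Left.
Shop 2 against Far-L: payoffs 6, 1, 4 → best response Far-L.
Shop 2 against Left: payoffs 12, 9, 7 → best response Far-L.
Mutual best responses: (Left, Far-L).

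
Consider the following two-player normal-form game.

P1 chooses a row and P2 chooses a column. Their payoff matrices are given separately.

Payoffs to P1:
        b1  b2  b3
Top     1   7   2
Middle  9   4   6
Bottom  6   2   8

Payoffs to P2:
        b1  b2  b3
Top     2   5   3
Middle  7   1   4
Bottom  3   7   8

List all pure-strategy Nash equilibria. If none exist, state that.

The pure Nash equilibria are (Top, b2), (Middle, b1), (Bottom, b3).

Check each profile: it is a Nash equilibrium iff no player can strictly gain by switching unilaterally.
(Top, b1): P1 can switch to Middle (1 → 9). Not NE.
(Top, b2): P1 gets 7, best alternative 4; P2 gets 5, best alternative 3. No profitable deviation — NE.
(Top, b3): P1 can switch to Middle (2 → 6). Not NE.
(Middle, b1): P1 gets 9, best alternative 6; P2 gets 7, best alternative 4. No profitable deviation — NE.
(Middle, b2): P1 can switch to Top (4 → 7). Not NE.
(Middle, b3): P1 can switch to Bottom (6 → 8). Not NE.
(Bottom, b1): P1 can switch to Middle (6 → 9). Not NE.
(Bottom, b2): P1 can switch to Top (2 → 7). Not NE.
(Bottom, b3): P1 gets 8, best alternative 6; P2 gets 8, best alternative 7. No profitable deviation — NE.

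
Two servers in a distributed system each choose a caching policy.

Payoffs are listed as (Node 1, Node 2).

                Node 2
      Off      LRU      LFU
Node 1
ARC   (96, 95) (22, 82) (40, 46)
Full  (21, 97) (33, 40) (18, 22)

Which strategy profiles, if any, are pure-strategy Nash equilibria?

(ARC, Off): Node 1 gets 96, best alternative 21; Node 2 gets 95, best alternative 82. No profitable deviation — NE.
(ARC, LRU): Node 1 can switch to Full (22 → 33). Not NE.
(ARC, LFU): Node 2 can switch to Off (46 → 95). Not NE.
(Full, Off): Node 1 can switch to ARC (21 → 96). Not NE.
(Full, LRU): Node 2 can switch to Off (40 → 97). Not NE.
(Full, LFU): Node 1 can switch to ARC (18 → 40). Not NE.

Pure NE: (ARC, Off)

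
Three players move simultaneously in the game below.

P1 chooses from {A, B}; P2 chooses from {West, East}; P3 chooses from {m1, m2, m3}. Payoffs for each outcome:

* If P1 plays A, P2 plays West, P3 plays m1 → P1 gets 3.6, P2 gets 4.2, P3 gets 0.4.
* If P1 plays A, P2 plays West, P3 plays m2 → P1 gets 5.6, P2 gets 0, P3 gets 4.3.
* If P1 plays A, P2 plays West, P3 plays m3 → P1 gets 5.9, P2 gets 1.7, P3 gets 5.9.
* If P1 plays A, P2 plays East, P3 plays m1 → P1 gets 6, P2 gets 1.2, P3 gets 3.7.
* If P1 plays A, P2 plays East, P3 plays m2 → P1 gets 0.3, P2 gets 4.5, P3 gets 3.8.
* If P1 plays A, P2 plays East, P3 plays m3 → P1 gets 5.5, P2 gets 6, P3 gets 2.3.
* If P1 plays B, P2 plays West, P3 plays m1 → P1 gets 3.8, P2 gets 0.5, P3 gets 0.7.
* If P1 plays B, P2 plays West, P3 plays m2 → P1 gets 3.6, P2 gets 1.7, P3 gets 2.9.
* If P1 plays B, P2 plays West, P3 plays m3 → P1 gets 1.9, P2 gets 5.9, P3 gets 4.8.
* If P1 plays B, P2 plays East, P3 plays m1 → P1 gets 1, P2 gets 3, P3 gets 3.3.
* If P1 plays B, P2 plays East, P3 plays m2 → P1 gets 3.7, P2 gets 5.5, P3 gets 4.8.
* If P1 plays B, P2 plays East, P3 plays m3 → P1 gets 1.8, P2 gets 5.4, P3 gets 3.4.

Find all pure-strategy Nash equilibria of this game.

The unique pure-strategy Nash equilibrium is (B, East, m2).

P1 against (West, m1): payoffs 3.6, 3.8 → best response B.
P1 against (West, m2): payoffs 5.6, 3.6 → best response A.
P1 against (West, m3): payoffs 5.9, 1.9 → best response A.
P1 against (East, m1): payoffs 6, 1 → best response A.
P1 against (East, m2): payoffs 0.3, 3.7 → best response B.
P1 against (East, m3): payoffs 5.5, 1.8 → best response A.
P2 against (A, m1): payoffs 4.2, 1.2 → best response West.
P2 against (A, m2): payoffs 0, 4.5 → best response East.
P2 against (A, m3): payoffs 1.7, 6 → best response East.
P2 against (B, m1): payoffs 0.5, 3 → best response East.
P2 against (B, m2): payoffs 1.7, 5.5 → best response East.
P2 against (B, m3): payoffs 5.9, 5.4 → best response West.
P3 against (A, West): payoffs 0.4, 4.3, 5.9 → best response m3.
P3 against (A, East): payoffs 3.7, 3.8, 2.3 → best response m2.
P3 against (B, West): payoffs 0.7, 2.9, 4.8 → best response m3.
P3 against (B, East): payoffs 3.3, 4.8, 3.4 → best response m2.
Mutual best responses: (B, East, m2).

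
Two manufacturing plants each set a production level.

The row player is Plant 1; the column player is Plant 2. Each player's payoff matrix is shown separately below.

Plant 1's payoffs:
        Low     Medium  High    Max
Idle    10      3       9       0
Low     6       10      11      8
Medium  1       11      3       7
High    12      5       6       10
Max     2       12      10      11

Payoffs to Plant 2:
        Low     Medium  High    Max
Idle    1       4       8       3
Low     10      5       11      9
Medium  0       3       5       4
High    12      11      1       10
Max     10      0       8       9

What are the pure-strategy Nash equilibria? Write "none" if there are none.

Pure-strategy Nash equilibria: (Low, High), (High, Low)

Plant 1 against Low: payoffs 10, 6, 1, 12, 2 → best response High.
Plant 1 against Medium: payoffs 3, 10, 11, 5, 12 → best response Max.
Plant 1 against High: payoffs 9, 11, 3, 6, 10 → best response Low.
Plant 1 against Max: payoffs 0, 8, 7, 10, 11 → best response Max.
Plant 2 against Idle: payoffs 1, 4, 8, 3 → best response High.
Plant 2 against Low: payoffs 10, 5, 11, 9 → best response High.
Plant 2 against Medium: payoffs 0, 3, 5, 4 → best response High.
Plant 2 against High: payoffs 12, 11, 1, 10 → best response Low.
Plant 2 against Max: payoffs 10, 0, 8, 9 → best response Low.
Mutual best responses: (Low, High); (High, Low).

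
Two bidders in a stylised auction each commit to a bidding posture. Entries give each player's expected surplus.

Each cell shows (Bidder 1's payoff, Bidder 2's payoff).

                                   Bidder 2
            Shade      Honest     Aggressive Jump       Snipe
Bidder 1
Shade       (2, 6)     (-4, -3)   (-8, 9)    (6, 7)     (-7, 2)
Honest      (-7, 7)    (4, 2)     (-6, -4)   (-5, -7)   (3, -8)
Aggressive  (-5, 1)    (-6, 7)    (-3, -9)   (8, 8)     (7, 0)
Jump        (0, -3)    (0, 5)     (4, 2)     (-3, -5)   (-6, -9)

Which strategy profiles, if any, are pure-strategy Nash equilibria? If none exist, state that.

Pure NE: (Aggressive, Jump)

Bidder 1 against Shade: payoffs 2, -7, -5, 0 → best response Shade.
Bidder 1 against Honest: payoffs -4, 4, -6, 0 → best response Honest.
Bidder 1 against Aggressive: payoffs -8, -6, -3, 4 → best response Jump.
Bidder 1 against Jump: payoffs 6, -5, 8, -3 → best response Aggressive.
Bidder 1 against Snipe: payoffs -7, 3, 7, -6 → best response Aggressive.
Bidder 2 against Shade: payoffs 6, -3, 9, 7, 2 → best response Aggressive.
Bidder 2 against Honest: payoffs 7, 2, -4, -7, -8 → best response Shade.
Bidder 2 against Aggressive: payoffs 1, 7, -9, 8, 0 → best response Jump.
Bidder 2 against Jump: payoffs -3, 5, 2, -5, -9 → best response Honest.
Mutual best responses: (Aggressive, Jump).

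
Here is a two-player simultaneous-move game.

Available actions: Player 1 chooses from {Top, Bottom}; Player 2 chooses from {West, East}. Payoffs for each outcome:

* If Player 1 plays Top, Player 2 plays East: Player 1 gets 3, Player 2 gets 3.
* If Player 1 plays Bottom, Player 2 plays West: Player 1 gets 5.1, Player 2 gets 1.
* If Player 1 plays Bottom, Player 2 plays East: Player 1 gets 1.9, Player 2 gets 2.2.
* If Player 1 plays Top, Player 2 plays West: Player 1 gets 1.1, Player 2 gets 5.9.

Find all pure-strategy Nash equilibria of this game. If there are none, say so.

No pure-strategy Nash equilibrium.

For each strategy profile, look for a profitable unilateral deviation.
(Top, West): Player 1 can switch to Bottom (1.1 → 5.1). Not NE.
(Top, East): Player 2 can switch to West (3 → 5.9). Not NE.
(Bottom, West): Player 2 can switch to East (1 → 2.2). Not NE.
(Bottom, East): Player 1 can switch to Top (1.9 → 3). Not NE.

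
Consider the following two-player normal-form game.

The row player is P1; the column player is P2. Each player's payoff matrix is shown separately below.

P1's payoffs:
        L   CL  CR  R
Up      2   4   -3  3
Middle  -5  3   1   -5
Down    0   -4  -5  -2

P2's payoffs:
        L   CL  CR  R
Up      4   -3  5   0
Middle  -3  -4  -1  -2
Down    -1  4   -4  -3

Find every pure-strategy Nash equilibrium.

Pure NE: (Middle, CR)

For each strategy profile, look for a profitable unilateral deviation.
(Up, L): P2 can switch to CR (4 → 5). Not NE.
(Up, CL): P2 can switch to L (-3 → 4). Not NE.
(Up, CR): P1 can switch to Middle (-3 → 1). Not NE.
(Up, R): P2 can switch to L (0 → 4). Not NE.
(Middle, L): P1 can switch to Up (-5 → 2). Not NE.
(Middle, CL): P1 can switch to Up (3 → 4). Not NE.
(Middle, CR): P1 gets 1, best alternative -3; P2 gets -1, best alternative -2. No profitable deviation — NE.
(Middle, R): P1 can switch to Up (-5 → 3). Not NE.
(Down, L): P1 can switch to Up (0 → 2). Not NE.
(Down, CL): P1 can switch to Up (-4 → 4). Not NE.
(Down, CR): P1 can switch to Up (-5 → -3). Not NE.
(Down, R): P1 can switch to Up (-2 → 3). Not NE.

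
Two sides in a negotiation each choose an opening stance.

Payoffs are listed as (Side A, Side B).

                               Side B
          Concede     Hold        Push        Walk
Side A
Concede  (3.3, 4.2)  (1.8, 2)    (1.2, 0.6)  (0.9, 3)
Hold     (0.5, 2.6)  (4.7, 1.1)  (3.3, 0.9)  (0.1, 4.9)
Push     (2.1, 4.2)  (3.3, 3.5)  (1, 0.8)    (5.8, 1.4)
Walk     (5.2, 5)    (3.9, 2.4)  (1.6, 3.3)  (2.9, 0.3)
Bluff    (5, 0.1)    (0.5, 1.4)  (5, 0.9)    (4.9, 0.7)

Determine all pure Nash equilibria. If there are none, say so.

(Concede, Concede): Side A can switch to Walk (3.3 → 5.2). Not NE.
(Concede, Hold): Side A can switch to Hold (1.8 → 4.7). Not NE.
(Concede, Push): Side A can switch to Hold (1.2 → 3.3). Not NE.
(Concede, Walk): Side A can switch to Push (0.9 → 5.8). Not NE.
(Hold, Concede): Side A can switch to Concede (0.5 → 3.3). Not NE.
(Hold, Hold): Side B can switch to Concede (1.1 → 2.6). Not NE.
(Hold, Push): Side A can switch to Bluff (3.3 → 5). Not NE.
(Hold, Walk): Side A can switch to Concede (0.1 → 0.9). Not NE.
(Push, Concede): Side A can switch to Concede (2.1 → 3.3). Not NE.
(Push, Hold): Side A can switch to Hold (3.3 → 4.7). Not NE.
(Push, Push): Side A can switch to Concede (1 → 1.2). Not NE.
(Push, Walk): Side B can switch to Concede (1.4 → 4.2). Not NE.
(Walk, Concede): Side A gets 5.2, best alternative 5; Side B gets 5, best alternative 3.3. No profitable deviation — NE.
(The remaining 7 profiles each have a profitable deviation by the same check.)

(Walk, Concede)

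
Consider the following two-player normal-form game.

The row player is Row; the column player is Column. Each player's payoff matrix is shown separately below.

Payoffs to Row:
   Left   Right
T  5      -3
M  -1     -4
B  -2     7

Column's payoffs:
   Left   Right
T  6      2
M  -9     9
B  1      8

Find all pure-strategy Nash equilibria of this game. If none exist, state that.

Row against Left: payoffs 5, -1, -2 → best response T.
Row against Right: payoffs -3, -4, 7 → best response B.
Column against T: payoffs 6, 2 → best response Left.
Column against M: payoffs -9, 9 → best response Right.
Column against B: payoffs 1, 8 → best response Right.
Mutual best responses: (T, Left); (B, Right).

(T, Left); (B, Right)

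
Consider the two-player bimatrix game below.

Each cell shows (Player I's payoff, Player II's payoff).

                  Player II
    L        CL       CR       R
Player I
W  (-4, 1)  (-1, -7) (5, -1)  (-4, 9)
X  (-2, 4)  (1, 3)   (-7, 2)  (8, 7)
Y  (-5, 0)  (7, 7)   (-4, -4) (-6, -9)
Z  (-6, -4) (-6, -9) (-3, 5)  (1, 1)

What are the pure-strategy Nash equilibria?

Player I against L: payoffs -4, -2, -5, -6 → best response X.
Player I against CL: payoffs -1, 1, 7, -6 → best response Y.
Player I against CR: payoffs 5, -7, -4, -3 → best response W.
Player I against R: payoffs -4, 8, -6, 1 → best response X.
Player II against W: payoffs 1, -7, -1, 9 → best response R.
Player II against X: payoffs 4, 3, 2, 7 → best response R.
Player II against Y: payoffs 0, 7, -4, -9 → best response CL.
Player II against Z: payoffs -4, -9, 5, 1 → best response CR.
Mutual best responses: (X, R); (Y, CL).

Pure-strategy Nash equilibria: (X, R); (Y, CL)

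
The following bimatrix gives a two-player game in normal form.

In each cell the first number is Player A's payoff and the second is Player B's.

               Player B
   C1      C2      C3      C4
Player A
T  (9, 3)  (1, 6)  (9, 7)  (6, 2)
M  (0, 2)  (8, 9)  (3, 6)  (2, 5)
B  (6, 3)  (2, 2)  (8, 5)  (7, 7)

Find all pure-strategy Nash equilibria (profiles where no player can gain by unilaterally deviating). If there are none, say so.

(T, C1): Player B can switch to C2 (3 → 6). Not NE.
(T, C2): Player A can switch to M (1 → 8). Not NE.
(T, C3): Player A gets 9, best alternative 8; Player B gets 7, best alternative 6. No profitable deviation — NE.
(T, C4): Player A can switch to B (6 → 7). Not NE.
(M, C1): Player A can switch to T (0 → 9). Not NE.
(M, C2): Player A gets 8, best alternative 2; Player B gets 9, best alternative 6. No profitable deviation — NE.
(M, C3): Player A can switch to T (3 → 9). Not NE.
(M, C4): Player A can switch to T (2 → 6). Not NE.
(B, C1): Player A can switch to T (6 → 9). Not NE.
(B, C2): Player A can switch to M (2 → 8). Not NE.
(B, C3): Player A can switch to T (8 → 9). Not NE.
(B, C4): Player A gets 7, best alternative 6; Player B gets 7, best alternative 5. No profitable deviation — NE.

Pure-strategy Nash equilibria: (T, C3) and (M, C2) and (B, C4)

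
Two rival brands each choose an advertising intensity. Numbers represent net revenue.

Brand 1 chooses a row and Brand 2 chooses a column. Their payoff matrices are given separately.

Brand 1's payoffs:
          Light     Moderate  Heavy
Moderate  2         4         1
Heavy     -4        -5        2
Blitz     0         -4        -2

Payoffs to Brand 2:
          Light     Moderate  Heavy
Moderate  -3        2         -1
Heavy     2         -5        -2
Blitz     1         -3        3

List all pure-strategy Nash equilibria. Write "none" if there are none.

Brand 1 against Light: payoffs 2, -4, 0 → best response Moderate.
Brand 1 against Moderate: payoffs 4, -5, -4 → best response Moderate.
Brand 1 against Heavy: payoffs 1, 2, -2 → best response Heavy.
Brand 2 against Moderate: payoffs -3, 2, -1 → best response Moderate.
Brand 2 against Heavy: payoffs 2, -5, -2 → best response Light.
Brand 2 against Blitz: payoffs 1, -3, 3 → best response Heavy.
Mutual best responses: (Moderate, Moderate).

The unique pure-strategy Nash equilibrium is (Moderate, Moderate).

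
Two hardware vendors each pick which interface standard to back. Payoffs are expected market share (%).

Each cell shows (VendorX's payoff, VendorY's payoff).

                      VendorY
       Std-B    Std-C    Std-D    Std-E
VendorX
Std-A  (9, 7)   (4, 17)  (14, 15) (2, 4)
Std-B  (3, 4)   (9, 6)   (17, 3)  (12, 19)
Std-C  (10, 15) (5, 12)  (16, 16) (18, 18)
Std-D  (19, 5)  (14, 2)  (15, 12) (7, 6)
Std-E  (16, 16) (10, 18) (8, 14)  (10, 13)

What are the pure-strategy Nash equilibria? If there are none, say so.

For each strategy profile, look for a profitable unilateral deviation.
(Std-A, Std-B): VendorX can switch to Std-C (9 → 10). Not NE.
(Std-A, Std-C): VendorX can switch to Std-B (4 → 9). Not NE.
(Std-A, Std-D): VendorX can switch to Std-B (14 → 17). Not NE.
(Std-A, Std-E): VendorX can switch to Std-B (2 → 12). Not NE.
(Std-B, Std-B): VendorX can switch to Std-A (3 → 9). Not NE.
(Std-B, Std-C): VendorX can switch to Std-D (9 → 14). Not NE.
(Std-B, Std-D): VendorY can switch to Std-B (3 → 4). Not NE.
(Std-B, Std-E): VendorX can switch to Std-C (12 → 18). Not NE.
(Std-C, Std-B): VendorX can switch to Std-D (10 → 19). Not NE.
(Std-C, Std-C): VendorX can switch to Std-B (5 → 9). Not NE.
(Std-C, Std-D): VendorX can switch to Std-B (16 → 17). Not NE.
(Std-C, Std-E): VendorX gets 18, best alternative 12; VendorY gets 18, best alternative 16. No profitable deviation — NE.
(Std-D, Std-B): VendorY can switch to Std-D (5 → 12). Not NE.
(The remaining 7 profiles each have a profitable deviation by the same check.)

(Std-C, Std-E)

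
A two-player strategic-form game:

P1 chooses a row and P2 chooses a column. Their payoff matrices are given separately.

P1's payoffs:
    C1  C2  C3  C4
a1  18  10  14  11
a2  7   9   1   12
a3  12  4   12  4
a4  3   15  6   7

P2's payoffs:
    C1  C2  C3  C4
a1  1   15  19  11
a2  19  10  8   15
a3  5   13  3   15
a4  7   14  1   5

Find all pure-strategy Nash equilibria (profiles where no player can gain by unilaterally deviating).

P1 against C1: payoffs 18, 7, 12, 3 → best response a1.
P1 against C2: payoffs 10, 9, 4, 15 → best response a4.
P1 against C3: payoffs 14, 1, 12, 6 → best response a1.
P1 against C4: payoffs 11, 12, 4, 7 → best response a2.
P2 against a1: payoffs 1, 15, 19, 11 → best response C3.
P2 against a2: payoffs 19, 10, 8, 15 → best response C1.
P2 against a3: payoffs 5, 13, 3, 15 → best response C4.
P2 against a4: payoffs 7, 14, 1, 5 → best response C2.
Mutual best responses: (a1, C3); (a4, C2).

(a1, C3), (a4, C2)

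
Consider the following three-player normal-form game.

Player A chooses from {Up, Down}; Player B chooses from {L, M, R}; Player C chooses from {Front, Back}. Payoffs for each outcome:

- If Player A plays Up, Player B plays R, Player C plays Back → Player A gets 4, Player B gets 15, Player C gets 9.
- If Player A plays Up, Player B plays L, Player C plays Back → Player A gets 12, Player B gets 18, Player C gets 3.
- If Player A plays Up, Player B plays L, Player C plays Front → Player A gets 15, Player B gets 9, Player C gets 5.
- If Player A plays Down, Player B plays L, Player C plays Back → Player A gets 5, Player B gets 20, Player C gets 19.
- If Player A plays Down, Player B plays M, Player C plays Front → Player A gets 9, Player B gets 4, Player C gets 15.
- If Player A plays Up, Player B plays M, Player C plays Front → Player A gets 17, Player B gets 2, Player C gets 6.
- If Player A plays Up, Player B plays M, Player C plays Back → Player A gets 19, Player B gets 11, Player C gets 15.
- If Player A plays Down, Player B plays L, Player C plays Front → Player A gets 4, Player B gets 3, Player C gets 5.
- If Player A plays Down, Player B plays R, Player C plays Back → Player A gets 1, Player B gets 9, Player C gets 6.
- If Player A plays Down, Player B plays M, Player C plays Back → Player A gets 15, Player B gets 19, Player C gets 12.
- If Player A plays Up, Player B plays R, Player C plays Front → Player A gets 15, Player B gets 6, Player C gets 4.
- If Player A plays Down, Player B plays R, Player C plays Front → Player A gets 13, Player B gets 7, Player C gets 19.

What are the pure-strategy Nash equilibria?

Player A against (L, Front): payoffs 15, 4 → best response Up.
Player A against (L, Back): payoffs 12, 5 → best response Up.
Player A against (M, Front): payoffs 17, 9 → best response Up.
Player A against (M, Back): payoffs 19, 15 → best response Up.
Player A against (R, Front): payoffs 15, 13 → best response Up.
Player A against (R, Back): payoffs 4, 1 → best response Up.
Player B against (Up, Front): payoffs 9, 2, 6 → best response L.
Player B against (Up, Back): payoffs 18, 11, 15 → best response L.
Player B against (Down, Front): payoffs 3, 4, 7 → best response R.
Player B against (Down, Back): payoffs 20, 19, 9 → best response L.
Player C against (Up, L): payoffs 5, 3 → best response Front.
Player C against (Up, M): payoffs 6, 15 → best response Back.
Player C against (Up, R): payoffs 4, 9 → best response Back.
Player C against (Down, L): payoffs 5, 19 → best response Back.
Player C against (Down, M): payoffs 15, 12 → best response Front.
Player C against (Down, R): payoffs 19, 6 → best response Front.
Mutual best responses: (Up, L, Front).

The unique pure-strategy Nash equilibrium is (Up, L, Front).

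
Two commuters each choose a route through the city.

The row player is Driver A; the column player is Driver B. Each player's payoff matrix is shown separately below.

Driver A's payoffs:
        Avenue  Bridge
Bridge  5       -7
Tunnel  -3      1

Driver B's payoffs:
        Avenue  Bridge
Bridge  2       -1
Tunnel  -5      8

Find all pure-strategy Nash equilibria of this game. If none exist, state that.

Driver A against Avenue: payoffs 5, -3 → best response Bridge.
Driver A against Bridge: payoffs -7, 1 → best response Tunnel.
Driver B against Bridge: payoffs 2, -1 → best response Avenue.
Driver B against Tunnel: payoffs -5, 8 → best response Bridge.
Mutual best responses: (Bridge, Avenue); (Tunnel, Bridge).

Pure-strategy Nash equilibria: (Bridge, Avenue) and (Tunnel, Bridge)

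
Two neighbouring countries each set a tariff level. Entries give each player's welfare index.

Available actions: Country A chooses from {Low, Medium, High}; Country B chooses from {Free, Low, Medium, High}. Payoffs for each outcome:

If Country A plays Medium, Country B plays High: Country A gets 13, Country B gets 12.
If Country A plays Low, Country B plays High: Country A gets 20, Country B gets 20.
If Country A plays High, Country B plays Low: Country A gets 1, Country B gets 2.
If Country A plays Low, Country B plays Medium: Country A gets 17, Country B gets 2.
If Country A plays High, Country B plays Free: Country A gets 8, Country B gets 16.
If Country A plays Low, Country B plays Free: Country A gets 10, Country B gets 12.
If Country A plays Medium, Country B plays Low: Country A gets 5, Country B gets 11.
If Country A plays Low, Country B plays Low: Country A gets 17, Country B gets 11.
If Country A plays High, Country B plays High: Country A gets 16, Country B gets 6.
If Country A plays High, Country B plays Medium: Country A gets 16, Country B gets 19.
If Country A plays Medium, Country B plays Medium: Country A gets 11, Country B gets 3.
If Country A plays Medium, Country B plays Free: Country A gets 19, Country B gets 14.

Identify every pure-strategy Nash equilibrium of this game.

(Low, Free): Country A can switch to Medium (10 → 19). Not NE.
(Low, Low): Country B can switch to Free (11 → 12). Not NE.
(Low, Medium): Country B can switch to Free (2 → 12). Not NE.
(Low, High): Country A gets 20, best alternative 16; Country B gets 20, best alternative 12. No profitable deviation — NE.
(Medium, Free): Country A gets 19, best alternative 10; Country B gets 14, best alternative 12. No profitable deviation — NE.
(Medium, Low): Country A can switch to Low (5 → 17). Not NE.
(Medium, Medium): Country A can switch to Low (11 → 17). Not NE.
(Medium, High): Country A can switch to Low (13 → 20). Not NE.
(High, Free): Country A can switch to Low (8 → 10). Not NE.
(High, Low): Country A can switch to Low (1 → 17). Not NE.
(The remaining 2 profiles each have a profitable deviation by the same check.)

(Low, High) and (Medium, Free)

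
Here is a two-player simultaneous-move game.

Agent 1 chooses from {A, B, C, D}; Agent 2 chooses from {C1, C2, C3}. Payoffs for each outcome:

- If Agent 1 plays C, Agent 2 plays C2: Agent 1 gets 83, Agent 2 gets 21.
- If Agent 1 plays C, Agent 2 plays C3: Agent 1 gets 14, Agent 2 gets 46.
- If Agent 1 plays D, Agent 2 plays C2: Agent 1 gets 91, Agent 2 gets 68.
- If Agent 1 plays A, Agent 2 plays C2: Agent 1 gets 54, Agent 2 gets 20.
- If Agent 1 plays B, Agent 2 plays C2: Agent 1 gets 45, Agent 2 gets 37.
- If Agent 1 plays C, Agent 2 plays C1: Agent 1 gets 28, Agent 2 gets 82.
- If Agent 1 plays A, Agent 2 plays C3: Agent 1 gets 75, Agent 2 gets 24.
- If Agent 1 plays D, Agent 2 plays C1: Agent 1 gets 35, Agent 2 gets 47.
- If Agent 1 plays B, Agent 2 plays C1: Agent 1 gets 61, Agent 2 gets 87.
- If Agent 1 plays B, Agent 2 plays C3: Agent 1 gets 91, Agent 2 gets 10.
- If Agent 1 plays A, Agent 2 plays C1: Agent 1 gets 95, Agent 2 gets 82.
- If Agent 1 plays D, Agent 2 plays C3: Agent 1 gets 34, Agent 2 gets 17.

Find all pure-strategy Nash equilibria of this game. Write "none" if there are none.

The pure Nash equilibria are (A, C1), (D, C2).

Agent 1 against C1: payoffs 95, 61, 28, 35 → best response A.
Agent 1 against C2: payoffs 54, 45, 83, 91 → best response D.
Agent 1 against C3: payoffs 75, 91, 14, 34 → best response B.
Agent 2 against A: payoffs 82, 20, 24 → best response C1.
Agent 2 against B: payoffs 87, 37, 10 → best response C1.
Agent 2 against C: payoffs 82, 21, 46 → best response C1.
Agent 2 against D: payoffs 47, 68, 17 → best response C2.
Mutual best responses: (A, C1); (D, C2).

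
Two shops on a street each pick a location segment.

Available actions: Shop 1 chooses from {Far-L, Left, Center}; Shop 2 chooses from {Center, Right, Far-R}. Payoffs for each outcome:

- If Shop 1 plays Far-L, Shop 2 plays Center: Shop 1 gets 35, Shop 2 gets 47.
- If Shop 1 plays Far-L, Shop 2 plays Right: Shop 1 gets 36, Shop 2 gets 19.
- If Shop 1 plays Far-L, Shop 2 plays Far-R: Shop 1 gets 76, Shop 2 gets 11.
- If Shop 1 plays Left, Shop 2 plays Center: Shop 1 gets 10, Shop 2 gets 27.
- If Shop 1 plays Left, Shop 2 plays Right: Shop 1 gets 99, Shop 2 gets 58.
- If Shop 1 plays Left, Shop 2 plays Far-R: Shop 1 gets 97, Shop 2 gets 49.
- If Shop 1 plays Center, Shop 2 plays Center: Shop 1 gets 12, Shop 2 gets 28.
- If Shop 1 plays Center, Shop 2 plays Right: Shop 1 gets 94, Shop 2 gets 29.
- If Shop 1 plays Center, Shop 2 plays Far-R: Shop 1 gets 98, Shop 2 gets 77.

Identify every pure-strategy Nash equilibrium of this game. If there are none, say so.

Pure-strategy Nash equilibria: (Far-L, Center) and (Left, Right) and (Center, Far-R)

(Far-L, Center): Shop 1 gets 35, best alternative 12; Shop 2 gets 47, best alternative 19. No profitable deviation — NE.
(Far-L, Right): Shop 1 can switch to Left (36 → 99). Not NE.
(Far-L, Far-R): Shop 1 can switch to Left (76 → 97). Not NE.
(Left, Center): Shop 1 can switch to Far-L (10 → 35). Not NE.
(Left, Right): Shop 1 gets 99, best alternative 94; Shop 2 gets 58, best alternative 49. No profitable deviation — NE.
(Left, Far-R): Shop 1 can switch to Center (97 → 98). Not NE.
(Center, Center): Shop 1 can switch to Far-L (12 → 35). Not NE.
(Center, Right): Shop 1 can switch to Left (94 → 99). Not NE.
(Center, Far-R): Shop 1 gets 98, best alternative 97; Shop 2 gets 77, best alternative 29. No profitable deviation — NE.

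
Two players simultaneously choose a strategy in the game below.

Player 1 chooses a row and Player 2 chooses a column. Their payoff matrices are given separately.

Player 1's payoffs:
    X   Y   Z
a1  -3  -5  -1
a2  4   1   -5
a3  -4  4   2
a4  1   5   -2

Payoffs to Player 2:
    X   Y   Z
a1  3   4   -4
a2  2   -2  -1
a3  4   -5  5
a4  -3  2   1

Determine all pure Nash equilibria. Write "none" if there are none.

For each strategy profile, look for a profitable unilateral deviation.
(a1, X): Player 1 can switch to a2 (-3 → 4). Not NE.
(a1, Y): Player 1 can switch to a2 (-5 → 1). Not NE.
(a1, Z): Player 1 can switch to a3 (-1 → 2). Not NE.
(a2, X): Player 1 gets 4, best alternative 1; Player 2 gets 2, best alternative -1. No profitable deviation — NE.
(a2, Y): Player 1 can switch to a3 (1 → 4). Not NE.
(a2, Z): Player 1 can switch to a1 (-5 → -1). Not NE.
(a3, X): Player 1 can switch to a1 (-4 → -3). Not NE.
(a3, Y): Player 1 can switch to a4 (4 → 5). Not NE.
(a3, Z): Player 1 gets 2, best alternative -1; Player 2 gets 5, best alternative 4. No profitable deviation — NE.
(a4, X): Player 1 can switch to a2 (1 → 4). Not NE.
(a4, Y): Player 1 gets 5, best alternative 4; Player 2 gets 2, best alternative 1. No profitable deviation — NE.
(a4, Z): Player 1 can switch to a1 (-2 → -1). Not NE.

(a2, X); (a3, Z); (a4, Y)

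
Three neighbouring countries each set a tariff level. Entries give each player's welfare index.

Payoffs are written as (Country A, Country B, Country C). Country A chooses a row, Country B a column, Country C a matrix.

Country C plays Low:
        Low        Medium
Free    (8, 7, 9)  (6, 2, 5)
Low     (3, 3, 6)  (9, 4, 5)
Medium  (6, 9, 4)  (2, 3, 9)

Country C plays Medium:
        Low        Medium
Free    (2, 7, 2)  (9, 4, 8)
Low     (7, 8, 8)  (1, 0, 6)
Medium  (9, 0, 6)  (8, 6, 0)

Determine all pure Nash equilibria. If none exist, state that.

The unique pure-strategy Nash equilibrium is (Free, Low, Low).

(Free, Low, Low): Country A gets 8, best alternative 6; Country B gets 7, best alternative 2; Country C gets 9, best alternative 2. No profitable deviation — NE.
(Free, Low, Medium): Country A can switch to Low (2 → 7). Not NE.
(Free, Medium, Low): Country A can switch to Low (6 → 9). Not NE.
(Free, Medium, Medium): Country B can switch to Low (4 → 7). Not NE.
(Low, Low, Low): Country A can switch to Free (3 → 8). Not NE.
(Low, Low, Medium): Country A can switch to Medium (7 → 9). Not NE.
(Low, Medium, Low): Country C can switch to Medium (5 → 6). Not NE.
(Low, Medium, Medium): Country A can switch to Free (1 → 9). Not NE.
(Medium, Low, Low): Country A can switch to Free (6 → 8). Not NE.
(The remaining 3 profiles each have a profitable deviation by the same check.)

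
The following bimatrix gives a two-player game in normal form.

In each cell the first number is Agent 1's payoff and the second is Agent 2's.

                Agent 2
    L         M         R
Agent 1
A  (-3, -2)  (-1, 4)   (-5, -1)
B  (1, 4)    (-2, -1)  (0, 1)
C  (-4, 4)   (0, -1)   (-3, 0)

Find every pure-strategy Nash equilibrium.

(B, L)

For each strategy profile, look for a profitable unilateral deviation.
(A, L): Agent 1 can switch to B (-3 → 1). Not NE.
(A, M): Agent 1 can switch to C (-1 → 0). Not NE.
(A, R): Agent 1 can switch to B (-5 → 0). Not NE.
(B, L): Agent 1 gets 1, best alternative -3; Agent 2 gets 4, best alternative 1. No profitable deviation — NE.
(B, M): Agent 1 can switch to A (-2 → -1). Not NE.
(B, R): Agent 2 can switch to L (1 → 4). Not NE.
(C, L): Agent 1 can switch to A (-4 → -3). Not NE.
(C, M): Agent 2 can switch to L (-1 → 4). Not NE.
(C, R): Agent 1 can switch to B (-3 → 0). Not NE.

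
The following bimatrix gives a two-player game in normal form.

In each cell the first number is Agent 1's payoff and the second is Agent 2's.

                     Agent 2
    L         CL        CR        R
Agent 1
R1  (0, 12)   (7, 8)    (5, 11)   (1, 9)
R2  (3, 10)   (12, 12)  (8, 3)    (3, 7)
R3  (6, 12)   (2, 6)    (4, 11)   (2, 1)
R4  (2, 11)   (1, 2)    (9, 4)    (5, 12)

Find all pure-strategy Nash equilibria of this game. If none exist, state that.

Agent 1 against L: payoffs 0, 3, 6, 2 → best response R3.
Agent 1 against CL: payoffs 7, 12, 2, 1 → best response R2.
Agent 1 against CR: payoffs 5, 8, 4, 9 → best response R4.
Agent 1 against R: payoffs 1, 3, 2, 5 → best response R4.
Agent 2 against R1: payoffs 12, 8, 11, 9 → best response L.
Agent 2 against R2: payoffs 10, 12, 3, 7 → best response CL.
Agent 2 against R3: payoffs 12, 6, 11, 1 → best response L.
Agent 2 against R4: payoffs 11, 2, 4, 12 → best response R.
Mutual best responses: (R2, CL); (R3, L); (R4, R).

(R2, CL); (R3, L); (R4, R)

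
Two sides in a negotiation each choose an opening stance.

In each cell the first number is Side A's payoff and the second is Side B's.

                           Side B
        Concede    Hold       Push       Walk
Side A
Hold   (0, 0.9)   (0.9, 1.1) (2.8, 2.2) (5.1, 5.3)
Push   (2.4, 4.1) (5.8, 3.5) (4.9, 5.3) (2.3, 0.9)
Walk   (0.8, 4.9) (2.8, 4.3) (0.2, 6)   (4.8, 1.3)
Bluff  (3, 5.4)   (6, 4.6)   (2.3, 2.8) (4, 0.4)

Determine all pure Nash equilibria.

Pure-strategy Nash equilibria: (Hold, Walk), (Push, Push), (Bluff, Concede)

(Hold, Concede): Side A can switch to Push (0 → 2.4). Not NE.
(Hold, Hold): Side A can switch to Push (0.9 → 5.8). Not NE.
(Hold, Push): Side A can switch to Push (2.8 → 4.9). Not NE.
(Hold, Walk): Side A gets 5.1, best alternative 4.8; Side B gets 5.3, best alternative 2.2. No profitable deviation — NE.
(Push, Concede): Side A can switch to Bluff (2.4 → 3). Not NE.
(Push, Hold): Side A can switch to Bluff (5.8 → 6). Not NE.
(Push, Push): Side A gets 4.9, best alternative 2.8; Side B gets 5.3, best alternative 4.1. No profitable deviation — NE.
(Push, Walk): Side A can switch to Hold (2.3 → 5.1). Not NE.
(Walk, Concede): Side A can switch to Push (0.8 → 2.4). Not NE.
(Walk, Hold): Side A can switch to Push (2.8 → 5.8). Not NE.
(Bluff, Concede): Side A gets 3, best alternative 2.4; Side B gets 5.4, best alternative 4.6. No profitable deviation — NE.
(The remaining 5 profiles each have a profitable deviation by the same check.)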